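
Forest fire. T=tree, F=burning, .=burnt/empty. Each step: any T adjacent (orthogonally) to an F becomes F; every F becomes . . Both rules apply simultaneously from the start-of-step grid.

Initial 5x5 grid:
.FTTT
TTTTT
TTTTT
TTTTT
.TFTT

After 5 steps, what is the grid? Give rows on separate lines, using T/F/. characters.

Step 1: 5 trees catch fire, 2 burn out
  ..FTT
  TFTTT
  TTTTT
  TTFTT
  .F.FT
Step 2: 8 trees catch fire, 5 burn out
  ...FT
  F.FTT
  TFFTT
  TF.FT
  ....F
Step 3: 6 trees catch fire, 8 burn out
  ....F
  ...FT
  F..FT
  F...F
  .....
Step 4: 2 trees catch fire, 6 burn out
  .....
  ....F
  ....F
  .....
  .....
Step 5: 0 trees catch fire, 2 burn out
  .....
  .....
  .....
  .....
  .....

.....
.....
.....
.....
.....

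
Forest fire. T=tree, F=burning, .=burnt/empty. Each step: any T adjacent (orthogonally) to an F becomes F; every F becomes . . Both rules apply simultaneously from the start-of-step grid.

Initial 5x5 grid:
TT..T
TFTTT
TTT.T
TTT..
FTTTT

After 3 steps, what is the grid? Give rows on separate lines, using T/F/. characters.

Step 1: 6 trees catch fire, 2 burn out
  TF..T
  F.FTT
  TFT.T
  FTT..
  .FTTT
Step 2: 6 trees catch fire, 6 burn out
  F...T
  ...FT
  F.F.T
  .FT..
  ..FTT
Step 3: 3 trees catch fire, 6 burn out
  ....T
  ....F
  ....T
  ..F..
  ...FT

....T
....F
....T
..F..
...FT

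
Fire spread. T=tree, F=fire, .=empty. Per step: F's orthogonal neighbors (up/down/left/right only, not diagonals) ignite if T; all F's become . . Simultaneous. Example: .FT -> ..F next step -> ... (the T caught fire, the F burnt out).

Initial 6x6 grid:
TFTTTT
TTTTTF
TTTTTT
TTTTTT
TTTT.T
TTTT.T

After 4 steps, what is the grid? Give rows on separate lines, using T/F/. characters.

Step 1: 6 trees catch fire, 2 burn out
  F.FTTF
  TFTTF.
  TTTTTF
  TTTTTT
  TTTT.T
  TTTT.T
Step 2: 8 trees catch fire, 6 burn out
  ...FF.
  F.FF..
  TFTTF.
  TTTTTF
  TTTT.T
  TTTT.T
Step 3: 6 trees catch fire, 8 burn out
  ......
  ......
  F.FF..
  TFTTF.
  TTTT.F
  TTTT.T
Step 4: 5 trees catch fire, 6 burn out
  ......
  ......
  ......
  F.FF..
  TFTT..
  TTTT.F

......
......
......
F.FF..
TFTT..
TTTT.F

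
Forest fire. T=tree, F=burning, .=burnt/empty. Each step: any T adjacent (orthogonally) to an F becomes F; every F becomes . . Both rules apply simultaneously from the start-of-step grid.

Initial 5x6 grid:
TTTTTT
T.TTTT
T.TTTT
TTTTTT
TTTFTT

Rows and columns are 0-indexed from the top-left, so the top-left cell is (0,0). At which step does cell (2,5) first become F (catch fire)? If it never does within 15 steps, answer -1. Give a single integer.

Step 1: cell (2,5)='T' (+3 fires, +1 burnt)
Step 2: cell (2,5)='T' (+5 fires, +3 burnt)
Step 3: cell (2,5)='T' (+6 fires, +5 burnt)
Step 4: cell (2,5)='F' (+5 fires, +6 burnt)
  -> target ignites at step 4
Step 5: cell (2,5)='.' (+4 fires, +5 burnt)
Step 6: cell (2,5)='.' (+3 fires, +4 burnt)
Step 7: cell (2,5)='.' (+1 fires, +3 burnt)
Step 8: cell (2,5)='.' (+0 fires, +1 burnt)
  fire out at step 8

4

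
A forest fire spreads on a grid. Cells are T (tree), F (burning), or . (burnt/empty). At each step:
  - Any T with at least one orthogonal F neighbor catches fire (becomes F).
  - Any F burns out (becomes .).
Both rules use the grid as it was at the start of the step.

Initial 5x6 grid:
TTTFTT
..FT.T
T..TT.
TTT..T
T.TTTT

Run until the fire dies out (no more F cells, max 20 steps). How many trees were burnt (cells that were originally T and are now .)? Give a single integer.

Answer: 9

Derivation:
Step 1: +3 fires, +2 burnt (F count now 3)
Step 2: +3 fires, +3 burnt (F count now 3)
Step 3: +3 fires, +3 burnt (F count now 3)
Step 4: +0 fires, +3 burnt (F count now 0)
Fire out after step 4
Initially T: 19, now '.': 20
Total burnt (originally-T cells now '.'): 9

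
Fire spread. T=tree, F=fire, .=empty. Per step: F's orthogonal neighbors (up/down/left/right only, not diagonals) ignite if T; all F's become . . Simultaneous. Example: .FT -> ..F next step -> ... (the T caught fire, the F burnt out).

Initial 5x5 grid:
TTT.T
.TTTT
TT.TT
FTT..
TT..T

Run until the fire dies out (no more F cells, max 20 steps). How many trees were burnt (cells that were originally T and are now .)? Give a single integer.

Answer: 16

Derivation:
Step 1: +3 fires, +1 burnt (F count now 3)
Step 2: +3 fires, +3 burnt (F count now 3)
Step 3: +1 fires, +3 burnt (F count now 1)
Step 4: +2 fires, +1 burnt (F count now 2)
Step 5: +3 fires, +2 burnt (F count now 3)
Step 6: +2 fires, +3 burnt (F count now 2)
Step 7: +2 fires, +2 burnt (F count now 2)
Step 8: +0 fires, +2 burnt (F count now 0)
Fire out after step 8
Initially T: 17, now '.': 24
Total burnt (originally-T cells now '.'): 16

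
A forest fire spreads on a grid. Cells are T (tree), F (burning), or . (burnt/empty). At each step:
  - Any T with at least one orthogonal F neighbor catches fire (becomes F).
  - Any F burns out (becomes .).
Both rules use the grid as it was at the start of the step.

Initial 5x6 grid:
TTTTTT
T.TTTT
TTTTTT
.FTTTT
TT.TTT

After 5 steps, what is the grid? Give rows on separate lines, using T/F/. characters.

Step 1: 3 trees catch fire, 1 burn out
  TTTTTT
  T.TTTT
  TFTTTT
  ..FTTT
  TF.TTT
Step 2: 4 trees catch fire, 3 burn out
  TTTTTT
  T.TTTT
  F.FTTT
  ...FTT
  F..TTT
Step 3: 5 trees catch fire, 4 burn out
  TTTTTT
  F.FTTT
  ...FTT
  ....FT
  ...FTT
Step 4: 6 trees catch fire, 5 burn out
  FTFTTT
  ...FTT
  ....FT
  .....F
  ....FT
Step 5: 5 trees catch fire, 6 burn out
  .F.FTT
  ....FT
  .....F
  ......
  .....F

.F.FTT
....FT
.....F
......
.....F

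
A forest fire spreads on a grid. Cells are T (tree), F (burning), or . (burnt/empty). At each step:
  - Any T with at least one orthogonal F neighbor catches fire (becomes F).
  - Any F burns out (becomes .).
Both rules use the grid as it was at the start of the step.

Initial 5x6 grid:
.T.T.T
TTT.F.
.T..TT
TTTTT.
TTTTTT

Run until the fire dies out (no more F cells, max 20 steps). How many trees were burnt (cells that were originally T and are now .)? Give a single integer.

Answer: 18

Derivation:
Step 1: +1 fires, +1 burnt (F count now 1)
Step 2: +2 fires, +1 burnt (F count now 2)
Step 3: +2 fires, +2 burnt (F count now 2)
Step 4: +3 fires, +2 burnt (F count now 3)
Step 5: +2 fires, +3 burnt (F count now 2)
Step 6: +3 fires, +2 burnt (F count now 3)
Step 7: +2 fires, +3 burnt (F count now 2)
Step 8: +3 fires, +2 burnt (F count now 3)
Step 9: +0 fires, +3 burnt (F count now 0)
Fire out after step 9
Initially T: 20, now '.': 28
Total burnt (originally-T cells now '.'): 18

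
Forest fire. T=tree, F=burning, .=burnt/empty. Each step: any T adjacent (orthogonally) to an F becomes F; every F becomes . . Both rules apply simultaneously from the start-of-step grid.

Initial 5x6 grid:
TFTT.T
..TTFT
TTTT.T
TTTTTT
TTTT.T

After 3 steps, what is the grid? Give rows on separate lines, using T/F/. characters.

Step 1: 4 trees catch fire, 2 burn out
  F.FT.T
  ..TF.F
  TTTT.T
  TTTTTT
  TTTT.T
Step 2: 5 trees catch fire, 4 burn out
  ...F.F
  ..F...
  TTTF.F
  TTTTTT
  TTTT.T
Step 3: 3 trees catch fire, 5 burn out
  ......
  ......
  TTF...
  TTTFTF
  TTTT.T

......
......
TTF...
TTTFTF
TTTT.T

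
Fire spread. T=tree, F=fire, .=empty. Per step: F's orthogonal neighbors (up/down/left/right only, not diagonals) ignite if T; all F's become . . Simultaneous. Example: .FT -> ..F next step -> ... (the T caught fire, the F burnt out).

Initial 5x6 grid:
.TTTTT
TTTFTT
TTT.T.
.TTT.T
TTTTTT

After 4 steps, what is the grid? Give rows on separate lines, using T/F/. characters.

Step 1: 3 trees catch fire, 1 burn out
  .TTFTT
  TTF.FT
  TTT.T.
  .TTT.T
  TTTTTT
Step 2: 6 trees catch fire, 3 burn out
  .TF.FT
  TF...F
  TTF.F.
  .TTT.T
  TTTTTT
Step 3: 5 trees catch fire, 6 burn out
  .F...F
  F.....
  TF....
  .TFT.T
  TTTTTT
Step 4: 4 trees catch fire, 5 burn out
  ......
  ......
  F.....
  .F.F.T
  TTFTTT

......
......
F.....
.F.F.T
TTFTTT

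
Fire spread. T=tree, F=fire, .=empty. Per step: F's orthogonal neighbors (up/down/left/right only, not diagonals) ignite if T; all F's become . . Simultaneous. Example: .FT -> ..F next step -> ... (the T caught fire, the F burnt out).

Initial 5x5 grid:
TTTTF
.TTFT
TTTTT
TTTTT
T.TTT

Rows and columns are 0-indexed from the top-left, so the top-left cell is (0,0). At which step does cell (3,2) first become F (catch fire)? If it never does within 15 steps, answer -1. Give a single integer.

Step 1: cell (3,2)='T' (+4 fires, +2 burnt)
Step 2: cell (3,2)='T' (+5 fires, +4 burnt)
Step 3: cell (3,2)='F' (+5 fires, +5 burnt)
  -> target ignites at step 3
Step 4: cell (3,2)='.' (+5 fires, +5 burnt)
Step 5: cell (3,2)='.' (+1 fires, +5 burnt)
Step 6: cell (3,2)='.' (+1 fires, +1 burnt)
Step 7: cell (3,2)='.' (+0 fires, +1 burnt)
  fire out at step 7

3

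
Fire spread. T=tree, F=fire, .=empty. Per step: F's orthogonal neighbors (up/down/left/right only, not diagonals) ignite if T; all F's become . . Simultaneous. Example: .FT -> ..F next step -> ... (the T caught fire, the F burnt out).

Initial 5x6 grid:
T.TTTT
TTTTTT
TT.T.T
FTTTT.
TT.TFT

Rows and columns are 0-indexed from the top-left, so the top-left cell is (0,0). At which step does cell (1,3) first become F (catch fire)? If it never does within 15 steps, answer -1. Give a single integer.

Step 1: cell (1,3)='T' (+6 fires, +2 burnt)
Step 2: cell (1,3)='T' (+5 fires, +6 burnt)
Step 3: cell (1,3)='T' (+3 fires, +5 burnt)
Step 4: cell (1,3)='F' (+2 fires, +3 burnt)
  -> target ignites at step 4
Step 5: cell (1,3)='.' (+3 fires, +2 burnt)
Step 6: cell (1,3)='.' (+2 fires, +3 burnt)
Step 7: cell (1,3)='.' (+2 fires, +2 burnt)
Step 8: cell (1,3)='.' (+0 fires, +2 burnt)
  fire out at step 8

4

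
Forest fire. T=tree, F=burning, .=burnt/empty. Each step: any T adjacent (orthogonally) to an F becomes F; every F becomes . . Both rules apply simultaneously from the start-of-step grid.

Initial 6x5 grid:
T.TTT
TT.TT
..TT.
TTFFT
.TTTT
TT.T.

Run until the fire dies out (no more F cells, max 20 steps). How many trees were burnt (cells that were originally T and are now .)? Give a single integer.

Answer: 17

Derivation:
Step 1: +6 fires, +2 burnt (F count now 6)
Step 2: +5 fires, +6 burnt (F count now 5)
Step 3: +3 fires, +5 burnt (F count now 3)
Step 4: +3 fires, +3 burnt (F count now 3)
Step 5: +0 fires, +3 burnt (F count now 0)
Fire out after step 5
Initially T: 20, now '.': 27
Total burnt (originally-T cells now '.'): 17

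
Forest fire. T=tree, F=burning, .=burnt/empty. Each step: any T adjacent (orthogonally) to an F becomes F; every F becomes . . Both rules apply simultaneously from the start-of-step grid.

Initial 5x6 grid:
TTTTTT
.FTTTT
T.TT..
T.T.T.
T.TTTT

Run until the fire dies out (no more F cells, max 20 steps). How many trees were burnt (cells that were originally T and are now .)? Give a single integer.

Answer: 18

Derivation:
Step 1: +2 fires, +1 burnt (F count now 2)
Step 2: +4 fires, +2 burnt (F count now 4)
Step 3: +4 fires, +4 burnt (F count now 4)
Step 4: +3 fires, +4 burnt (F count now 3)
Step 5: +2 fires, +3 burnt (F count now 2)
Step 6: +1 fires, +2 burnt (F count now 1)
Step 7: +2 fires, +1 burnt (F count now 2)
Step 8: +0 fires, +2 burnt (F count now 0)
Fire out after step 8
Initially T: 21, now '.': 27
Total burnt (originally-T cells now '.'): 18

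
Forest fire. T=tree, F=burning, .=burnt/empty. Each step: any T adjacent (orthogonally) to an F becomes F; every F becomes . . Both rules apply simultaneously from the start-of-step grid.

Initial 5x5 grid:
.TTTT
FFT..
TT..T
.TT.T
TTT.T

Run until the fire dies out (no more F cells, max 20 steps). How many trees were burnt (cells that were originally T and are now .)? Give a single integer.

Step 1: +4 fires, +2 burnt (F count now 4)
Step 2: +2 fires, +4 burnt (F count now 2)
Step 3: +3 fires, +2 burnt (F count now 3)
Step 4: +3 fires, +3 burnt (F count now 3)
Step 5: +0 fires, +3 burnt (F count now 0)
Fire out after step 5
Initially T: 15, now '.': 22
Total burnt (originally-T cells now '.'): 12

Answer: 12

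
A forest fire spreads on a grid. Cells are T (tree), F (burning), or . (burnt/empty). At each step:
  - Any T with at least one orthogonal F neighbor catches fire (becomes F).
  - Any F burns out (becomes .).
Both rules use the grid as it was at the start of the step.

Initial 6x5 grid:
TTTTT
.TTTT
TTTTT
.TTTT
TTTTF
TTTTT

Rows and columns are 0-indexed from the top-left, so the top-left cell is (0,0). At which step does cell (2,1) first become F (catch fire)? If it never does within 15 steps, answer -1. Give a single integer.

Step 1: cell (2,1)='T' (+3 fires, +1 burnt)
Step 2: cell (2,1)='T' (+4 fires, +3 burnt)
Step 3: cell (2,1)='T' (+5 fires, +4 burnt)
Step 4: cell (2,1)='T' (+6 fires, +5 burnt)
Step 5: cell (2,1)='F' (+4 fires, +6 burnt)
  -> target ignites at step 5
Step 6: cell (2,1)='.' (+3 fires, +4 burnt)
Step 7: cell (2,1)='.' (+1 fires, +3 burnt)
Step 8: cell (2,1)='.' (+1 fires, +1 burnt)
Step 9: cell (2,1)='.' (+0 fires, +1 burnt)
  fire out at step 9

5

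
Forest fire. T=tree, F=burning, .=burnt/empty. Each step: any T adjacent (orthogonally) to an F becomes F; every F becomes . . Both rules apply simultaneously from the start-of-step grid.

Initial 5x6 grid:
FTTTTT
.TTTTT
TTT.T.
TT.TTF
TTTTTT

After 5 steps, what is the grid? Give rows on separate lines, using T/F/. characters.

Step 1: 3 trees catch fire, 2 burn out
  .FTTTT
  .TTTTT
  TTT.T.
  TT.TF.
  TTTTTF
Step 2: 5 trees catch fire, 3 burn out
  ..FTTT
  .FTTTT
  TTT.F.
  TT.F..
  TTTTF.
Step 3: 5 trees catch fire, 5 burn out
  ...FTT
  ..FTFT
  TFT...
  TT....
  TTTF..
Step 4: 7 trees catch fire, 5 burn out
  ....FT
  ...F.F
  F.F...
  TF....
  TTF...
Step 5: 3 trees catch fire, 7 burn out
  .....F
  ......
  ......
  F.....
  TF....

.....F
......
......
F.....
TF....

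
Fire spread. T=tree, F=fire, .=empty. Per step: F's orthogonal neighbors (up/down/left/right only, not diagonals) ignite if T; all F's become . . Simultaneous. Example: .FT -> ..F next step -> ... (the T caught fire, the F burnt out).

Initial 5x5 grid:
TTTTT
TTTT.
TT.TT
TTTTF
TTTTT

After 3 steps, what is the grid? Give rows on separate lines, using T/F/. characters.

Step 1: 3 trees catch fire, 1 burn out
  TTTTT
  TTTT.
  TT.TF
  TTTF.
  TTTTF
Step 2: 3 trees catch fire, 3 burn out
  TTTTT
  TTTT.
  TT.F.
  TTF..
  TTTF.
Step 3: 3 trees catch fire, 3 burn out
  TTTTT
  TTTF.
  TT...
  TF...
  TTF..

TTTTT
TTTF.
TT...
TF...
TTF..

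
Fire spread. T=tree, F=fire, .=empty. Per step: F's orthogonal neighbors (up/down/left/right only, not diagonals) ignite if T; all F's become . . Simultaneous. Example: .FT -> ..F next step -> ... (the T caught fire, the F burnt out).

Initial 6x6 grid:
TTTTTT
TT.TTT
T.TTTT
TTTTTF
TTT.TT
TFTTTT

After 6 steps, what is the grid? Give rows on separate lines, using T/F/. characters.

Step 1: 6 trees catch fire, 2 burn out
  TTTTTT
  TT.TTT
  T.TTTF
  TTTTF.
  TFT.TF
  F.FTTT
Step 2: 9 trees catch fire, 6 burn out
  TTTTTT
  TT.TTF
  T.TTF.
  TFTF..
  F.F.F.
  ...FTF
Step 3: 6 trees catch fire, 9 burn out
  TTTTTF
  TT.TF.
  T.TF..
  F.F...
  ......
  ....F.
Step 4: 4 trees catch fire, 6 burn out
  TTTTF.
  TT.F..
  F.F...
  ......
  ......
  ......
Step 5: 2 trees catch fire, 4 burn out
  TTTF..
  FT....
  ......
  ......
  ......
  ......
Step 6: 3 trees catch fire, 2 burn out
  FTF...
  .F....
  ......
  ......
  ......
  ......

FTF...
.F....
......
......
......
......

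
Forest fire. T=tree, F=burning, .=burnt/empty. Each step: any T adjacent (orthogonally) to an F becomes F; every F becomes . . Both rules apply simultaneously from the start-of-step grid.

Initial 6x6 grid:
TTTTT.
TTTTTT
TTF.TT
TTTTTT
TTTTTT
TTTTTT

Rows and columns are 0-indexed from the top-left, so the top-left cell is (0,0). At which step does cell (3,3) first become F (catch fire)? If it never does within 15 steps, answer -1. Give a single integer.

Step 1: cell (3,3)='T' (+3 fires, +1 burnt)
Step 2: cell (3,3)='F' (+7 fires, +3 burnt)
  -> target ignites at step 2
Step 3: cell (3,3)='.' (+9 fires, +7 burnt)
Step 4: cell (3,3)='.' (+9 fires, +9 burnt)
Step 5: cell (3,3)='.' (+4 fires, +9 burnt)
Step 6: cell (3,3)='.' (+1 fires, +4 burnt)
Step 7: cell (3,3)='.' (+0 fires, +1 burnt)
  fire out at step 7

2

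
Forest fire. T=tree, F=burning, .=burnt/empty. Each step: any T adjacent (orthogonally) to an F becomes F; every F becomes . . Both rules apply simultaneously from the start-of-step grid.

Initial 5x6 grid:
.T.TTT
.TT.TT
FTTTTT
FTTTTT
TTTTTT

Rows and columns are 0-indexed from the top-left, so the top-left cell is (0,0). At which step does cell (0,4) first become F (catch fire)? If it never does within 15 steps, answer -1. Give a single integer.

Step 1: cell (0,4)='T' (+3 fires, +2 burnt)
Step 2: cell (0,4)='T' (+4 fires, +3 burnt)
Step 3: cell (0,4)='T' (+5 fires, +4 burnt)
Step 4: cell (0,4)='T' (+3 fires, +5 burnt)
Step 5: cell (0,4)='T' (+4 fires, +3 burnt)
Step 6: cell (0,4)='F' (+3 fires, +4 burnt)
  -> target ignites at step 6
Step 7: cell (0,4)='.' (+2 fires, +3 burnt)
Step 8: cell (0,4)='.' (+0 fires, +2 burnt)
  fire out at step 8

6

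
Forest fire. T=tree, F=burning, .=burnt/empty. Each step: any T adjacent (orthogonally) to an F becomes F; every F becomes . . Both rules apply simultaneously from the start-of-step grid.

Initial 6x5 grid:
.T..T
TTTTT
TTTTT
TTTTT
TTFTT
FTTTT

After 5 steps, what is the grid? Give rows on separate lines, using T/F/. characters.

Step 1: 6 trees catch fire, 2 burn out
  .T..T
  TTTTT
  TTTTT
  TTFTT
  FF.FT
  .FFTT
Step 2: 6 trees catch fire, 6 burn out
  .T..T
  TTTTT
  TTFTT
  FF.FT
  ....F
  ...FT
Step 3: 6 trees catch fire, 6 burn out
  .T..T
  TTFTT
  FF.FT
  ....F
  .....
  ....F
Step 4: 4 trees catch fire, 6 burn out
  .T..T
  FF.FT
  ....F
  .....
  .....
  .....
Step 5: 2 trees catch fire, 4 burn out
  .F..T
  ....F
  .....
  .....
  .....
  .....

.F..T
....F
.....
.....
.....
.....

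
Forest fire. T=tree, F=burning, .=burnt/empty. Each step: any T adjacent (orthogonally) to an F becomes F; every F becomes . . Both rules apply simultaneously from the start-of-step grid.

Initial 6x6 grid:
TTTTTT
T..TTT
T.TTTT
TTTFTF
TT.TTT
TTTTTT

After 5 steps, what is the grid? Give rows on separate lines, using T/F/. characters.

Step 1: 6 trees catch fire, 2 burn out
  TTTTTT
  T..TTT
  T.TFTF
  TTF.F.
  TT.FTF
  TTTTTT
Step 2: 8 trees catch fire, 6 burn out
  TTTTTT
  T..FTF
  T.F.F.
  TF....
  TT..F.
  TTTFTF
Step 3: 7 trees catch fire, 8 burn out
  TTTFTF
  T...F.
  T.....
  F.....
  TF....
  TTF.F.
Step 4: 5 trees catch fire, 7 burn out
  TTF.F.
  T.....
  F.....
  ......
  F.....
  TF....
Step 5: 3 trees catch fire, 5 burn out
  TF....
  F.....
  ......
  ......
  ......
  F.....

TF....
F.....
......
......
......
F.....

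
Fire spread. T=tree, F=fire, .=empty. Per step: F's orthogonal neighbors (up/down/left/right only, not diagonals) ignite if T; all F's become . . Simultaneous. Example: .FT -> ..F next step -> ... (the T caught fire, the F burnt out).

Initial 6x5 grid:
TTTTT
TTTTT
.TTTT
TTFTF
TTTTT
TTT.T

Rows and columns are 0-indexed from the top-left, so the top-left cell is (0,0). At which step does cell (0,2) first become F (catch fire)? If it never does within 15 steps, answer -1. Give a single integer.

Step 1: cell (0,2)='T' (+6 fires, +2 burnt)
Step 2: cell (0,2)='T' (+9 fires, +6 burnt)
Step 3: cell (0,2)='F' (+6 fires, +9 burnt)
  -> target ignites at step 3
Step 4: cell (0,2)='.' (+4 fires, +6 burnt)
Step 5: cell (0,2)='.' (+1 fires, +4 burnt)
Step 6: cell (0,2)='.' (+0 fires, +1 burnt)
  fire out at step 6

3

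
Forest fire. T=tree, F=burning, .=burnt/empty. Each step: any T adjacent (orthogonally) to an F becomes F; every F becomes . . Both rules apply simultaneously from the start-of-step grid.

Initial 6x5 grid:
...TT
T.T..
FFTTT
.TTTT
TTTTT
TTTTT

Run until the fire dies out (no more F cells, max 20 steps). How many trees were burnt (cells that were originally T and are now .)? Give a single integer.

Answer: 19

Derivation:
Step 1: +3 fires, +2 burnt (F count now 3)
Step 2: +4 fires, +3 burnt (F count now 4)
Step 3: +5 fires, +4 burnt (F count now 5)
Step 4: +4 fires, +5 burnt (F count now 4)
Step 5: +2 fires, +4 burnt (F count now 2)
Step 6: +1 fires, +2 burnt (F count now 1)
Step 7: +0 fires, +1 burnt (F count now 0)
Fire out after step 7
Initially T: 21, now '.': 28
Total burnt (originally-T cells now '.'): 19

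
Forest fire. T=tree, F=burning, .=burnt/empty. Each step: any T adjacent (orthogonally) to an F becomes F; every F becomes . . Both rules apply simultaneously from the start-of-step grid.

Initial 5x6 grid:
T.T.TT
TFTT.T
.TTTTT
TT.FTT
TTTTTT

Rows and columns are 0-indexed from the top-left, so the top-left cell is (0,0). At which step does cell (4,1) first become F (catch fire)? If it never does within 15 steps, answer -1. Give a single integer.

Step 1: cell (4,1)='T' (+6 fires, +2 burnt)
Step 2: cell (4,1)='T' (+9 fires, +6 burnt)
Step 3: cell (4,1)='F' (+4 fires, +9 burnt)
  -> target ignites at step 3
Step 4: cell (4,1)='.' (+2 fires, +4 burnt)
Step 5: cell (4,1)='.' (+1 fires, +2 burnt)
Step 6: cell (4,1)='.' (+1 fires, +1 burnt)
Step 7: cell (4,1)='.' (+0 fires, +1 burnt)
  fire out at step 7

3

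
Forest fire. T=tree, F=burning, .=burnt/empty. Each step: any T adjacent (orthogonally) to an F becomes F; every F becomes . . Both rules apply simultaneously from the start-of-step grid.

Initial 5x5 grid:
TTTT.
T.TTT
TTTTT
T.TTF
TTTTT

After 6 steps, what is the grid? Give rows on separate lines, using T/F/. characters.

Step 1: 3 trees catch fire, 1 burn out
  TTTT.
  T.TTT
  TTTTF
  T.TF.
  TTTTF
Step 2: 4 trees catch fire, 3 burn out
  TTTT.
  T.TTF
  TTTF.
  T.F..
  TTTF.
Step 3: 3 trees catch fire, 4 burn out
  TTTT.
  T.TF.
  TTF..
  T....
  TTF..
Step 4: 4 trees catch fire, 3 burn out
  TTTF.
  T.F..
  TF...
  T....
  TF...
Step 5: 3 trees catch fire, 4 burn out
  TTF..
  T....
  F....
  T....
  F....
Step 6: 3 trees catch fire, 3 burn out
  TF...
  F....
  .....
  F....
  .....

TF...
F....
.....
F....
.....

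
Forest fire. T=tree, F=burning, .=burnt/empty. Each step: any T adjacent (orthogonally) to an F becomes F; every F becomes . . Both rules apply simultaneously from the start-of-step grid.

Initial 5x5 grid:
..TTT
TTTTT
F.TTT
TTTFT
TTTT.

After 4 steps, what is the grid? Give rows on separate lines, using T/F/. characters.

Step 1: 6 trees catch fire, 2 burn out
  ..TTT
  FTTTT
  ..TFT
  FTF.F
  TTTF.
Step 2: 7 trees catch fire, 6 burn out
  ..TTT
  .FTFT
  ..F.F
  .F...
  FTF..
Step 3: 4 trees catch fire, 7 burn out
  ..TFT
  ..F.F
  .....
  .....
  .F...
Step 4: 2 trees catch fire, 4 burn out
  ..F.F
  .....
  .....
  .....
  .....

..F.F
.....
.....
.....
.....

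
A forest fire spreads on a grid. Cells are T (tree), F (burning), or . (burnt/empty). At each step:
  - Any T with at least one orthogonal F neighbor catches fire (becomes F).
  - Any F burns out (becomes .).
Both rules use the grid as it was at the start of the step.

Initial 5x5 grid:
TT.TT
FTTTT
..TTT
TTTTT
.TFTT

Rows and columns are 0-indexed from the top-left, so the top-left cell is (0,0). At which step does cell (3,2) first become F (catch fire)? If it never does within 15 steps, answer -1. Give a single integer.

Step 1: cell (3,2)='F' (+5 fires, +2 burnt)
  -> target ignites at step 1
Step 2: cell (3,2)='.' (+6 fires, +5 burnt)
Step 3: cell (3,2)='.' (+4 fires, +6 burnt)
Step 4: cell (3,2)='.' (+3 fires, +4 burnt)
Step 5: cell (3,2)='.' (+1 fires, +3 burnt)
Step 6: cell (3,2)='.' (+0 fires, +1 burnt)
  fire out at step 6

1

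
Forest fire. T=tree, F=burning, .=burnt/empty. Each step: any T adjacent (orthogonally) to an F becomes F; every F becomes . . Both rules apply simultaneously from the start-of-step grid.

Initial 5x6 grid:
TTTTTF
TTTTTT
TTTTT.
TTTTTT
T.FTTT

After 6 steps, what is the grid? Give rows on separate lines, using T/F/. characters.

Step 1: 4 trees catch fire, 2 burn out
  TTTTF.
  TTTTTF
  TTTTT.
  TTFTTT
  T..FTT
Step 2: 6 trees catch fire, 4 burn out
  TTTF..
  TTTTF.
  TTFTT.
  TF.FTT
  T...FT
Step 3: 9 trees catch fire, 6 burn out
  TTF...
  TTFF..
  TF.FF.
  F...FT
  T....F
Step 4: 5 trees catch fire, 9 burn out
  TF....
  TF....
  F.....
  .....F
  F.....
Step 5: 2 trees catch fire, 5 burn out
  F.....
  F.....
  ......
  ......
  ......
Step 6: 0 trees catch fire, 2 burn out
  ......
  ......
  ......
  ......
  ......

......
......
......
......
......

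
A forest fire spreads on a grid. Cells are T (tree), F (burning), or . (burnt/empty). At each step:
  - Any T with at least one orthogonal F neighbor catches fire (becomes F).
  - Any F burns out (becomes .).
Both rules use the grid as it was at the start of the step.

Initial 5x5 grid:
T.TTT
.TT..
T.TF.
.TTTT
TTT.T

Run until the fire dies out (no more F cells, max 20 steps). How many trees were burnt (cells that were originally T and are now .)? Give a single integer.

Step 1: +2 fires, +1 burnt (F count now 2)
Step 2: +3 fires, +2 burnt (F count now 3)
Step 3: +5 fires, +3 burnt (F count now 5)
Step 4: +2 fires, +5 burnt (F count now 2)
Step 5: +2 fires, +2 burnt (F count now 2)
Step 6: +0 fires, +2 burnt (F count now 0)
Fire out after step 6
Initially T: 16, now '.': 23
Total burnt (originally-T cells now '.'): 14

Answer: 14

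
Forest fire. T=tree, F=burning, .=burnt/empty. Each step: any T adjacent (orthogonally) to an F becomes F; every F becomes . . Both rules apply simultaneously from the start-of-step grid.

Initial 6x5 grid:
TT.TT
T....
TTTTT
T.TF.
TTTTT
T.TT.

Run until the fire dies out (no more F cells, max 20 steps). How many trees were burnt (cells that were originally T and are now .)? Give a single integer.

Answer: 18

Derivation:
Step 1: +3 fires, +1 burnt (F count now 3)
Step 2: +5 fires, +3 burnt (F count now 5)
Step 3: +3 fires, +5 burnt (F count now 3)
Step 4: +2 fires, +3 burnt (F count now 2)
Step 5: +3 fires, +2 burnt (F count now 3)
Step 6: +1 fires, +3 burnt (F count now 1)
Step 7: +1 fires, +1 burnt (F count now 1)
Step 8: +0 fires, +1 burnt (F count now 0)
Fire out after step 8
Initially T: 20, now '.': 28
Total burnt (originally-T cells now '.'): 18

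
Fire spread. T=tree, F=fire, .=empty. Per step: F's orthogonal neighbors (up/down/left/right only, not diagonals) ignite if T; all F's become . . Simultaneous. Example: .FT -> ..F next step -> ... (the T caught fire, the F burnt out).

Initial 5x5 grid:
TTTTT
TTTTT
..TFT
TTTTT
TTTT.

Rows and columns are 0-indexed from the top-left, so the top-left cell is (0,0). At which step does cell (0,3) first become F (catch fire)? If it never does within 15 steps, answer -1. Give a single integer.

Step 1: cell (0,3)='T' (+4 fires, +1 burnt)
Step 2: cell (0,3)='F' (+6 fires, +4 burnt)
  -> target ignites at step 2
Step 3: cell (0,3)='.' (+5 fires, +6 burnt)
Step 4: cell (0,3)='.' (+4 fires, +5 burnt)
Step 5: cell (0,3)='.' (+2 fires, +4 burnt)
Step 6: cell (0,3)='.' (+0 fires, +2 burnt)
  fire out at step 6

2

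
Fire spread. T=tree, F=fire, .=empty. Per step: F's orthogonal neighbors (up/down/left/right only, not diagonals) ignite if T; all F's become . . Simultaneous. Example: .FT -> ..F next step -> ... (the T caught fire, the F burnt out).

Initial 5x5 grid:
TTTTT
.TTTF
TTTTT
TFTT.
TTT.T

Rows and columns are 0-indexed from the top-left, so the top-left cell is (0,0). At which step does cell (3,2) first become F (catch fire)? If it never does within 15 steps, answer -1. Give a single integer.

Step 1: cell (3,2)='F' (+7 fires, +2 burnt)
  -> target ignites at step 1
Step 2: cell (3,2)='.' (+9 fires, +7 burnt)
Step 3: cell (3,2)='.' (+2 fires, +9 burnt)
Step 4: cell (3,2)='.' (+1 fires, +2 burnt)
Step 5: cell (3,2)='.' (+0 fires, +1 burnt)
  fire out at step 5

1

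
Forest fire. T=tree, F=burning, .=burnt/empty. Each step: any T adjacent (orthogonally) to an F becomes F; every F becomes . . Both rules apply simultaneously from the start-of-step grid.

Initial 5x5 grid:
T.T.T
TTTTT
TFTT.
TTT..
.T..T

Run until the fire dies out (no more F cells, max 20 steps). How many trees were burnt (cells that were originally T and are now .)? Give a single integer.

Answer: 15

Derivation:
Step 1: +4 fires, +1 burnt (F count now 4)
Step 2: +6 fires, +4 burnt (F count now 6)
Step 3: +3 fires, +6 burnt (F count now 3)
Step 4: +1 fires, +3 burnt (F count now 1)
Step 5: +1 fires, +1 burnt (F count now 1)
Step 6: +0 fires, +1 burnt (F count now 0)
Fire out after step 6
Initially T: 16, now '.': 24
Total burnt (originally-T cells now '.'): 15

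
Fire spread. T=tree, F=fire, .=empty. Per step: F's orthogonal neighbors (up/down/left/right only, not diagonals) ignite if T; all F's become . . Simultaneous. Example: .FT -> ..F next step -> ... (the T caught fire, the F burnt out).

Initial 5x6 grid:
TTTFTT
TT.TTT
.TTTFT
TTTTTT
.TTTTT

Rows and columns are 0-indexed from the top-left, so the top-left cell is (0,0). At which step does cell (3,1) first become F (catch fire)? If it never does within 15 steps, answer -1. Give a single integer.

Step 1: cell (3,1)='T' (+7 fires, +2 burnt)
Step 2: cell (3,1)='T' (+7 fires, +7 burnt)
Step 3: cell (3,1)='T' (+6 fires, +7 burnt)
Step 4: cell (3,1)='F' (+3 fires, +6 burnt)
  -> target ignites at step 4
Step 5: cell (3,1)='.' (+2 fires, +3 burnt)
Step 6: cell (3,1)='.' (+0 fires, +2 burnt)
  fire out at step 6

4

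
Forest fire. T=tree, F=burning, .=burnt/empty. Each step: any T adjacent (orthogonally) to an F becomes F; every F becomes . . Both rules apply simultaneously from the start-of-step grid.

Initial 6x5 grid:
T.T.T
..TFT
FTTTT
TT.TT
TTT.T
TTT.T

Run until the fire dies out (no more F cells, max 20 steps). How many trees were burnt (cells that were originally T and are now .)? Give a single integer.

Answer: 20

Derivation:
Step 1: +5 fires, +2 burnt (F count now 5)
Step 2: +7 fires, +5 burnt (F count now 7)
Step 3: +3 fires, +7 burnt (F count now 3)
Step 4: +3 fires, +3 burnt (F count now 3)
Step 5: +2 fires, +3 burnt (F count now 2)
Step 6: +0 fires, +2 burnt (F count now 0)
Fire out after step 6
Initially T: 21, now '.': 29
Total burnt (originally-T cells now '.'): 20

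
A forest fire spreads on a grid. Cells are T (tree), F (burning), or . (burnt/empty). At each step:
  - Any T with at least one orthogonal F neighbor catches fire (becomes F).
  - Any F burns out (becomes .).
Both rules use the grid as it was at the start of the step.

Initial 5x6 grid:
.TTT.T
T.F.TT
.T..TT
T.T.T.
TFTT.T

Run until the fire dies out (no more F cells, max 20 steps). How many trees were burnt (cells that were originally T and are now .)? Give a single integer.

Step 1: +3 fires, +2 burnt (F count now 3)
Step 2: +5 fires, +3 burnt (F count now 5)
Step 3: +0 fires, +5 burnt (F count now 0)
Fire out after step 3
Initially T: 17, now '.': 21
Total burnt (originally-T cells now '.'): 8

Answer: 8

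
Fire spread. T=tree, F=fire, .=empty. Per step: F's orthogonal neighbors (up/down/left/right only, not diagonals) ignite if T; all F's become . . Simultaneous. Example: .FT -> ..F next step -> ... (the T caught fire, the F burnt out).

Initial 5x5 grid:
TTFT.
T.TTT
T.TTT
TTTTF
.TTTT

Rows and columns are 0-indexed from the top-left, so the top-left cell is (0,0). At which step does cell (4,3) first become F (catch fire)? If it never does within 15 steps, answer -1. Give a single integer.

Step 1: cell (4,3)='T' (+6 fires, +2 burnt)
Step 2: cell (4,3)='F' (+7 fires, +6 burnt)
  -> target ignites at step 2
Step 3: cell (4,3)='.' (+3 fires, +7 burnt)
Step 4: cell (4,3)='.' (+3 fires, +3 burnt)
Step 5: cell (4,3)='.' (+0 fires, +3 burnt)
  fire out at step 5

2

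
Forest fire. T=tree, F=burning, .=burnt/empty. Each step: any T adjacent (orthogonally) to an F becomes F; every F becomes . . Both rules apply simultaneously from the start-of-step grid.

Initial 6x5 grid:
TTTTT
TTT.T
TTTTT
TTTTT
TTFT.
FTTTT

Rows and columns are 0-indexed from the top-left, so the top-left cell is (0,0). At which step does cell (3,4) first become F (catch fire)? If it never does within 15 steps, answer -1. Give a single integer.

Step 1: cell (3,4)='T' (+6 fires, +2 burnt)
Step 2: cell (3,4)='T' (+5 fires, +6 burnt)
Step 3: cell (3,4)='F' (+6 fires, +5 burnt)
  -> target ignites at step 3
Step 4: cell (3,4)='.' (+4 fires, +6 burnt)
Step 5: cell (3,4)='.' (+4 fires, +4 burnt)
Step 6: cell (3,4)='.' (+1 fires, +4 burnt)
Step 7: cell (3,4)='.' (+0 fires, +1 burnt)
  fire out at step 7

3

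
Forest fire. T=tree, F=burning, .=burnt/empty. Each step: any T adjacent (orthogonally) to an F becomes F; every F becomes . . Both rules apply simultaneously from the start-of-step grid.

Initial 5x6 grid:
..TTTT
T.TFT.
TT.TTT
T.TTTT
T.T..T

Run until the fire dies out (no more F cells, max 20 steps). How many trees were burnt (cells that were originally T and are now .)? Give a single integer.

Step 1: +4 fires, +1 burnt (F count now 4)
Step 2: +4 fires, +4 burnt (F count now 4)
Step 3: +4 fires, +4 burnt (F count now 4)
Step 4: +2 fires, +4 burnt (F count now 2)
Step 5: +1 fires, +2 burnt (F count now 1)
Step 6: +0 fires, +1 burnt (F count now 0)
Fire out after step 6
Initially T: 20, now '.': 25
Total burnt (originally-T cells now '.'): 15

Answer: 15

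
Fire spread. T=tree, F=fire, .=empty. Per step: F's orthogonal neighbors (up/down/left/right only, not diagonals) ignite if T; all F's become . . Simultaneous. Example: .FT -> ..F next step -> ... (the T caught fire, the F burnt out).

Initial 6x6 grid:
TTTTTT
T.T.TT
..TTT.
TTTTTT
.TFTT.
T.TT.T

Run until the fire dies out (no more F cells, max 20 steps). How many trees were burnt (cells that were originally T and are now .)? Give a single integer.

Answer: 24

Derivation:
Step 1: +4 fires, +1 burnt (F count now 4)
Step 2: +5 fires, +4 burnt (F count now 5)
Step 3: +4 fires, +5 burnt (F count now 4)
Step 4: +3 fires, +4 burnt (F count now 3)
Step 5: +3 fires, +3 burnt (F count now 3)
Step 6: +3 fires, +3 burnt (F count now 3)
Step 7: +2 fires, +3 burnt (F count now 2)
Step 8: +0 fires, +2 burnt (F count now 0)
Fire out after step 8
Initially T: 26, now '.': 34
Total burnt (originally-T cells now '.'): 24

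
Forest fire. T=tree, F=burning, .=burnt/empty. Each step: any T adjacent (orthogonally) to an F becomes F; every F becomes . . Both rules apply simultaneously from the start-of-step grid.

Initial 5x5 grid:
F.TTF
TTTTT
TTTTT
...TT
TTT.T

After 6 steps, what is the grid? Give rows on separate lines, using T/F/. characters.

Step 1: 3 trees catch fire, 2 burn out
  ..TF.
  FTTTF
  TTTTT
  ...TT
  TTT.T
Step 2: 5 trees catch fire, 3 burn out
  ..F..
  .FTF.
  FTTTF
  ...TT
  TTT.T
Step 3: 4 trees catch fire, 5 burn out
  .....
  ..F..
  .FTF.
  ...TF
  TTT.T
Step 4: 3 trees catch fire, 4 burn out
  .....
  .....
  ..F..
  ...F.
  TTT.F
Step 5: 0 trees catch fire, 3 burn out
  .....
  .....
  .....
  .....
  TTT..
Step 6: 0 trees catch fire, 0 burn out
  .....
  .....
  .....
  .....
  TTT..

.....
.....
.....
.....
TTT..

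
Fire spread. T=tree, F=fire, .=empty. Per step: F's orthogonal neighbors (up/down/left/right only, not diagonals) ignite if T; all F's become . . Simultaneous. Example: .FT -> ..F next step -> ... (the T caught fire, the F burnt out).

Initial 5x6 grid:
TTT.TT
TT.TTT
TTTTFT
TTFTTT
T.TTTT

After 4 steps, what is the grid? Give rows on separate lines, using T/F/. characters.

Step 1: 8 trees catch fire, 2 burn out
  TTT.TT
  TT.TFT
  TTFF.F
  TF.FFT
  T.FTTT
Step 2: 8 trees catch fire, 8 burn out
  TTT.FT
  TT.F.F
  TF....
  F....F
  T..FFT
Step 3: 5 trees catch fire, 8 burn out
  TTT..F
  TF....
  F.....
  ......
  F....F
Step 4: 2 trees catch fire, 5 burn out
  TFT...
  F.....
  ......
  ......
  ......

TFT...
F.....
......
......
......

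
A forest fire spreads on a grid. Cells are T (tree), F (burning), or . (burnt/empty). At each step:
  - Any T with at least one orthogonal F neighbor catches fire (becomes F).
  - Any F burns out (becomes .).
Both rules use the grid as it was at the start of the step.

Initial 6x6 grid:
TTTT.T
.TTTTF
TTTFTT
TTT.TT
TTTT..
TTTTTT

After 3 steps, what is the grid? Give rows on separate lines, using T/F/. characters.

Step 1: 6 trees catch fire, 2 burn out
  TTTT.F
  .TTFF.
  TTF.FF
  TTT.TT
  TTTT..
  TTTTTT
Step 2: 6 trees catch fire, 6 burn out
  TTTF..
  .TF...
  TF....
  TTF.FF
  TTTT..
  TTTTTT
Step 3: 5 trees catch fire, 6 burn out
  TTF...
  .F....
  F.....
  TF....
  TTFT..
  TTTTTT

TTF...
.F....
F.....
TF....
TTFT..
TTTTTT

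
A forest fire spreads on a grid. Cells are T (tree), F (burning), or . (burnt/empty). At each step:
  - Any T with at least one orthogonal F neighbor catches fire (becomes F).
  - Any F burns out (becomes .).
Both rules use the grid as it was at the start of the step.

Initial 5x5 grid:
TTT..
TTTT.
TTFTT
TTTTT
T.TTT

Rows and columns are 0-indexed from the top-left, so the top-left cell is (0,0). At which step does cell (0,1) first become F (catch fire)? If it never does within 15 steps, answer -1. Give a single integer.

Step 1: cell (0,1)='T' (+4 fires, +1 burnt)
Step 2: cell (0,1)='T' (+8 fires, +4 burnt)
Step 3: cell (0,1)='F' (+5 fires, +8 burnt)
  -> target ignites at step 3
Step 4: cell (0,1)='.' (+3 fires, +5 burnt)
Step 5: cell (0,1)='.' (+0 fires, +3 burnt)
  fire out at step 5

3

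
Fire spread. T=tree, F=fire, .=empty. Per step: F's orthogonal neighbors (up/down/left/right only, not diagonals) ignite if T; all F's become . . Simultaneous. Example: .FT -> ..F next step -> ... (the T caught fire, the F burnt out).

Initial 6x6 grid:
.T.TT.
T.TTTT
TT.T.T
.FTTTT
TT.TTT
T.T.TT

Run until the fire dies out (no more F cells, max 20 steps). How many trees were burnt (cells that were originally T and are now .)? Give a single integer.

Answer: 23

Derivation:
Step 1: +3 fires, +1 burnt (F count now 3)
Step 2: +3 fires, +3 burnt (F count now 3)
Step 3: +5 fires, +3 burnt (F count now 5)
Step 4: +3 fires, +5 burnt (F count now 3)
Step 5: +6 fires, +3 burnt (F count now 6)
Step 6: +3 fires, +6 burnt (F count now 3)
Step 7: +0 fires, +3 burnt (F count now 0)
Fire out after step 7
Initially T: 25, now '.': 34
Total burnt (originally-T cells now '.'): 23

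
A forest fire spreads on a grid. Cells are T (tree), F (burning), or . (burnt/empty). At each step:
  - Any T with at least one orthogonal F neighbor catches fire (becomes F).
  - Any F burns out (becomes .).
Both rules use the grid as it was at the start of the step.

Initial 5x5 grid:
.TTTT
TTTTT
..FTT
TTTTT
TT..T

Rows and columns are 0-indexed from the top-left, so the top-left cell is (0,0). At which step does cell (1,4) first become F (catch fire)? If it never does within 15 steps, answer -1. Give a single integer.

Step 1: cell (1,4)='T' (+3 fires, +1 burnt)
Step 2: cell (1,4)='T' (+6 fires, +3 burnt)
Step 3: cell (1,4)='F' (+7 fires, +6 burnt)
  -> target ignites at step 3
Step 4: cell (1,4)='.' (+3 fires, +7 burnt)
Step 5: cell (1,4)='.' (+0 fires, +3 burnt)
  fire out at step 5

3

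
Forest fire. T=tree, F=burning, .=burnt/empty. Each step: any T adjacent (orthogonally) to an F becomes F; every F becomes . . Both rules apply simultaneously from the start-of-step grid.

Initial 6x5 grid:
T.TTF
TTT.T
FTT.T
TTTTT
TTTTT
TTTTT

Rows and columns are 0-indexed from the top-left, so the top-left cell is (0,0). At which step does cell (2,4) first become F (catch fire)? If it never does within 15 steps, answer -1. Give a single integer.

Step 1: cell (2,4)='T' (+5 fires, +2 burnt)
Step 2: cell (2,4)='F' (+7 fires, +5 burnt)
  -> target ignites at step 2
Step 3: cell (2,4)='.' (+5 fires, +7 burnt)
Step 4: cell (2,4)='.' (+4 fires, +5 burnt)
Step 5: cell (2,4)='.' (+3 fires, +4 burnt)
Step 6: cell (2,4)='.' (+1 fires, +3 burnt)
Step 7: cell (2,4)='.' (+0 fires, +1 burnt)
  fire out at step 7

2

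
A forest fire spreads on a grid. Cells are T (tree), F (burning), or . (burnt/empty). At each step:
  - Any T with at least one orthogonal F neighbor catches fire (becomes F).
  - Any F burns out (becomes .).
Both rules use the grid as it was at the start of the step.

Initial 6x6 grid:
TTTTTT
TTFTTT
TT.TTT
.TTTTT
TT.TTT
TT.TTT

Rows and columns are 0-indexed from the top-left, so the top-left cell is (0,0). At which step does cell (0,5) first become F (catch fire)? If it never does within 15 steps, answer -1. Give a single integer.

Step 1: cell (0,5)='T' (+3 fires, +1 burnt)
Step 2: cell (0,5)='T' (+6 fires, +3 burnt)
Step 3: cell (0,5)='T' (+7 fires, +6 burnt)
Step 4: cell (0,5)='F' (+6 fires, +7 burnt)
  -> target ignites at step 4
Step 5: cell (0,5)='.' (+5 fires, +6 burnt)
Step 6: cell (0,5)='.' (+3 fires, +5 burnt)
Step 7: cell (0,5)='.' (+1 fires, +3 burnt)
Step 8: cell (0,5)='.' (+0 fires, +1 burnt)
  fire out at step 8

4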